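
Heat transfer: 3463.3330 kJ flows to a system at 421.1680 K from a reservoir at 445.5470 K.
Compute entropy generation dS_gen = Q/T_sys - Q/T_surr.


dS_sys = 3463.3330/421.1680 = 8.2232 kJ/K
dS_surr = -3463.3330/445.5470 = -7.7732 kJ/K
dS_gen = 8.2232 - 7.7732 = 0.4499 kJ/K (irreversible)

dS_gen = 0.4499 kJ/K, irreversible


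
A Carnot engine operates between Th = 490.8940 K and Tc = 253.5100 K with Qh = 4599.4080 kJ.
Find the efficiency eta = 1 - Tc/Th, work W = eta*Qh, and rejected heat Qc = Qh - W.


eta = 1 - 253.5100/490.8940 = 0.4836
W = 0.4836 * 4599.4080 = 2224.1581 kJ
Qc = 4599.4080 - 2224.1581 = 2375.2499 kJ

eta = 48.3575%, W = 2224.1581 kJ, Qc = 2375.2499 kJ


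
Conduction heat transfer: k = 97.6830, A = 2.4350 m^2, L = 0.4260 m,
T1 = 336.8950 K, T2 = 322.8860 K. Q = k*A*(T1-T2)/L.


dT = 14.0090 K
Q = 97.6830 * 2.4350 * 14.0090 / 0.4260 = 7821.9582 W

7821.9582 W


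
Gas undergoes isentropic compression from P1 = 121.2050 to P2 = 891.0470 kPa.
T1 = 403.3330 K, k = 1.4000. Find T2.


(k-1)/k = 0.2857
(P2/P1)^exp = 1.7682
T2 = 403.3330 * 1.7682 = 713.1829 K

713.1829 K


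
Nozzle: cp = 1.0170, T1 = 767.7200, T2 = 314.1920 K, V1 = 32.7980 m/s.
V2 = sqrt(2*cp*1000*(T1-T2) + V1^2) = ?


dT = 453.5280 K
2*cp*1000*dT = 922475.9520
V1^2 = 1075.7088
V2 = sqrt(923551.6608) = 961.0160 m/s

961.0160 m/s


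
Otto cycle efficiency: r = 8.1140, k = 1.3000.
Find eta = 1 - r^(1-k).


r^(k-1) = 1.8740
eta = 1 - 1/1.8740 = 0.4664 = 46.6383%

46.6383%


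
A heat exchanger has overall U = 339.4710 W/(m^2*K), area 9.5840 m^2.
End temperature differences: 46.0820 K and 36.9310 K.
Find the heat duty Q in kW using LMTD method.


LMTD = 41.3378 K
Q = 339.4710 * 9.5840 * 41.3378 = 134492.1990 W = 134.4922 kW

134.4922 kW


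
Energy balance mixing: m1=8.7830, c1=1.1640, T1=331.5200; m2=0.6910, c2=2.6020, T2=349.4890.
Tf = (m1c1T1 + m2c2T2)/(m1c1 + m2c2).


num = 4017.6405
den = 12.0214
Tf = 334.2075 K

334.2075 K


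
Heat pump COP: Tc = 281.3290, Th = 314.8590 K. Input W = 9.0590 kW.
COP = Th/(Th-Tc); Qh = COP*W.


COP = 314.8590 / 33.5300 = 9.3904
Qh = 9.3904 * 9.0590 = 85.0673 kW

COP = 9.3904, Qh = 85.0673 kW


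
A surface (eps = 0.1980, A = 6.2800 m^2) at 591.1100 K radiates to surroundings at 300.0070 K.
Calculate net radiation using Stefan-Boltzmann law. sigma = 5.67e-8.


T^4 = 1.2209e+11
Tsurr^4 = 8.1008e+09
Q = 0.1980 * 5.67e-8 * 6.2800 * 1.1399e+11 = 8036.4530 W

8036.4530 W


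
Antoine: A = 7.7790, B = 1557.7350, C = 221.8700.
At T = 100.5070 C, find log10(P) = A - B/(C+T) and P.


C+T = 322.3770
B/(C+T) = 4.8320
log10(P) = 7.7790 - 4.8320 = 2.9470
P = 10^2.9470 = 885.0566 mmHg

885.0566 mmHg


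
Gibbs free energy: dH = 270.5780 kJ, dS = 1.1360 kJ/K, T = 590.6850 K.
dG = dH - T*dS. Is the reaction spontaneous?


T*dS = 590.6850 * 1.1360 = 671.0182 kJ
dG = 270.5780 - 671.0182 = -400.4402 kJ (spontaneous)

dG = -400.4402 kJ, spontaneous


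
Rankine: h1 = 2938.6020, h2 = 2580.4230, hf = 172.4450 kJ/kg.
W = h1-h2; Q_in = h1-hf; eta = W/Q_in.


W = 358.1790 kJ/kg
Q_in = 2766.1570 kJ/kg
eta = 0.1295 = 12.9486%

eta = 12.9486%


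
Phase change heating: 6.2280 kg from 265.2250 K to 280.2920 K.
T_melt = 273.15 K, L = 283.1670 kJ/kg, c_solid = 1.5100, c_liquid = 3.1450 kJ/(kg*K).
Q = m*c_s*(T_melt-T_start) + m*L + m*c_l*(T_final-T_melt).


Q1 (sensible, solid) = 6.2280 * 1.5100 * 7.9250 = 74.5289 kJ
Q2 (latent) = 6.2280 * 283.1670 = 1763.5641 kJ
Q3 (sensible, liquid) = 6.2280 * 3.1450 * 7.1420 = 139.8908 kJ
Q_total = 1977.9838 kJ

1977.9838 kJ


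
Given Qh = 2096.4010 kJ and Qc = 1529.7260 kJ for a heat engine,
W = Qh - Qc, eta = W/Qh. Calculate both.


W = 2096.4010 - 1529.7260 = 566.6750 kJ
eta = 566.6750 / 2096.4010 = 0.2703 = 27.0308%

W = 566.6750 kJ, eta = 27.0308%


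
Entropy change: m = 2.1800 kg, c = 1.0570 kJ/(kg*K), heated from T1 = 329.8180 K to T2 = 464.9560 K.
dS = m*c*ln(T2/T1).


T2/T1 = 1.4097
ln(T2/T1) = 0.3434
dS = 2.1800 * 1.0570 * 0.3434 = 0.7913 kJ/K

0.7913 kJ/K


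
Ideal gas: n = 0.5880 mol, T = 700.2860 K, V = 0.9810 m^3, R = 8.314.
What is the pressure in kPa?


P = nRT/V = 0.5880 * 8.314 * 700.2860 / 0.9810
= 3423.4405 / 0.9810 = 3489.7457 Pa = 3.4897 kPa

3.4897 kPa


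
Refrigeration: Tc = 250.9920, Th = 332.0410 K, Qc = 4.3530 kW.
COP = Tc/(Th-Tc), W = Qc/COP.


COP = 250.9920 / 81.0490 = 3.0968
W = 4.3530 / 3.0968 = 1.4056 kW

COP = 3.0968, W = 1.4056 kW


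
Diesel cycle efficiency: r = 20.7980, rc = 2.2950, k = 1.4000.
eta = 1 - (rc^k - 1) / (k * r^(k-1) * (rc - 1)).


r^(k-1) = 3.3667
rc^k = 3.1996
eta = 0.6396 = 63.9639%

63.9639%


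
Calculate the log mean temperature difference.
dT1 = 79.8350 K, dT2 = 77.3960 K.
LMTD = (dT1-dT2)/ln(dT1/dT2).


dT1/dT2 = 1.0315
ln(dT1/dT2) = 0.0310
LMTD = 2.4390 / 0.0310 = 78.6092 K

78.6092 K


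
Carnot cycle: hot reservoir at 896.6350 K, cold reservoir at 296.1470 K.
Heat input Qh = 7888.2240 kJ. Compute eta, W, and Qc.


eta = 1 - 296.1470/896.6350 = 0.6697
W = 0.6697 * 7888.2240 = 5282.8451 kJ
Qc = 7888.2240 - 5282.8451 = 2605.3789 kJ

eta = 66.9713%, W = 5282.8451 kJ, Qc = 2605.3789 kJ


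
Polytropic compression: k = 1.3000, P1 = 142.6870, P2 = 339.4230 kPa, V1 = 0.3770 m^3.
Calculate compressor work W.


(k-1)/k = 0.2308
(P2/P1)^exp = 1.2214
W = 4.3333 * 142.6870 * 0.3770 * (1.2214 - 1) = 51.6049 kJ

51.6049 kJ


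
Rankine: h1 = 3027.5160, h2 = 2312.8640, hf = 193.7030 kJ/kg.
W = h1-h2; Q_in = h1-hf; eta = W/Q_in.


W = 714.6520 kJ/kg
Q_in = 2833.8130 kJ/kg
eta = 0.2522 = 25.2187%

eta = 25.2187%


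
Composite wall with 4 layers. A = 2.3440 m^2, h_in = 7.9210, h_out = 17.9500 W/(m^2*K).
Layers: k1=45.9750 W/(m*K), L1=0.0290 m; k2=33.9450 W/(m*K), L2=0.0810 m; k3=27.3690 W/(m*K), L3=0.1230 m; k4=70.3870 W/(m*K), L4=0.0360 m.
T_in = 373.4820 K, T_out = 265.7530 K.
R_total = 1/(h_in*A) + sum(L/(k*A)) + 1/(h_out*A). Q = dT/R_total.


R_conv_in = 1/(7.9210*2.3440) = 0.0539
R_1 = 0.0290/(45.9750*2.3440) = 0.0003
R_2 = 0.0810/(33.9450*2.3440) = 0.0010
R_3 = 0.1230/(27.3690*2.3440) = 0.0019
R_4 = 0.0360/(70.3870*2.3440) = 0.0002
R_conv_out = 1/(17.9500*2.3440) = 0.0238
R_total = 0.0810 K/W
Q = 107.7290 / 0.0810 = 1329.1785 W

R_total = 0.0810 K/W, Q = 1329.1785 W


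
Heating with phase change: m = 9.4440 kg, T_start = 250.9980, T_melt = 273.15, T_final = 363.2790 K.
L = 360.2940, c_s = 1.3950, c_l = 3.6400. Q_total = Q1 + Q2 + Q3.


Q1 (sensible, solid) = 9.4440 * 1.3950 * 22.1520 = 291.8389 kJ
Q2 (latent) = 9.4440 * 360.2940 = 3402.6165 kJ
Q3 (sensible, liquid) = 9.4440 * 3.6400 * 90.1290 = 3098.2889 kJ
Q_total = 6792.7443 kJ

6792.7443 kJ


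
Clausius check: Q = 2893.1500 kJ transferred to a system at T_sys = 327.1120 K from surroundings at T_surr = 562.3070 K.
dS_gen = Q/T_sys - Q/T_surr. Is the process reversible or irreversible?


dS_sys = 2893.1500/327.1120 = 8.8445 kJ/K
dS_surr = -2893.1500/562.3070 = -5.1451 kJ/K
dS_gen = 8.8445 - 5.1451 = 3.6994 kJ/K (irreversible)

dS_gen = 3.6994 kJ/K, irreversible


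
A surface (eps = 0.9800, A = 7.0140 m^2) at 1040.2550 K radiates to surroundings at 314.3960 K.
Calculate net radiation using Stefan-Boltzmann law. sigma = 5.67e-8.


T^4 = 1.1710e+12
Tsurr^4 = 9.7703e+09
Q = 0.9800 * 5.67e-8 * 7.0140 * 1.1612e+12 = 452580.0460 W

452580.0460 W


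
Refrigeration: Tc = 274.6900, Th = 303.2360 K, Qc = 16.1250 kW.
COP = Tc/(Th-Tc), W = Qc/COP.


COP = 274.6900 / 28.5460 = 9.6227
W = 16.1250 / 9.6227 = 1.6757 kW

COP = 9.6227, W = 1.6757 kW


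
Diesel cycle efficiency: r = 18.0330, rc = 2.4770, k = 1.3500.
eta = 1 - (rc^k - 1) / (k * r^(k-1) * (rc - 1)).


r^(k-1) = 2.7518
rc^k = 3.4025
eta = 0.5621 = 56.2147%

56.2147%


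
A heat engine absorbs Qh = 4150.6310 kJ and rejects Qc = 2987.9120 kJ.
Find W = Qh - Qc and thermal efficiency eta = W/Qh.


W = 4150.6310 - 2987.9120 = 1162.7190 kJ
eta = 1162.7190 / 4150.6310 = 0.2801 = 28.0131%

W = 1162.7190 kJ, eta = 28.0131%


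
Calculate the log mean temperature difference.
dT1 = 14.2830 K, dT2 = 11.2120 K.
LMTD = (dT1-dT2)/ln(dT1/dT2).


dT1/dT2 = 1.2739
ln(dT1/dT2) = 0.2421
LMTD = 3.0710 / 0.2421 = 12.6856 K

12.6856 K


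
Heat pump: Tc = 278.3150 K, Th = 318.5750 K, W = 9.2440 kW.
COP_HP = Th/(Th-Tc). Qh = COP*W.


COP = 318.5750 / 40.2600 = 7.9129
Qh = 7.9129 * 9.2440 = 73.1472 kW

COP = 7.9129, Qh = 73.1472 kW


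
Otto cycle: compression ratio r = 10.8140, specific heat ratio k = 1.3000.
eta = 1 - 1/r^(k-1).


r^(k-1) = 2.0427
eta = 1 - 1/2.0427 = 0.5104 = 51.0442%

51.0442%


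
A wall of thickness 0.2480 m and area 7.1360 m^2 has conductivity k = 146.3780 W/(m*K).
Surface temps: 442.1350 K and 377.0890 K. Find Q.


dT = 65.0460 K
Q = 146.3780 * 7.1360 * 65.0460 / 0.2480 = 273967.8265 W

273967.8265 W


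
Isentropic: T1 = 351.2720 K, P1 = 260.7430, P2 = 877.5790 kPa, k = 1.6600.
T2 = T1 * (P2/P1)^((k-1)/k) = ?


(k-1)/k = 0.3976
(P2/P1)^exp = 1.6202
T2 = 351.2720 * 1.6202 = 569.1188 K

569.1188 K


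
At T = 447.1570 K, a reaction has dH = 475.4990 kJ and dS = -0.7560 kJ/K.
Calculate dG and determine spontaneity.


T*dS = 447.1570 * -0.7560 = -338.0507 kJ
dG = 475.4990 + 338.0507 = 813.5497 kJ (non-spontaneous)

dG = 813.5497 kJ, non-spontaneous


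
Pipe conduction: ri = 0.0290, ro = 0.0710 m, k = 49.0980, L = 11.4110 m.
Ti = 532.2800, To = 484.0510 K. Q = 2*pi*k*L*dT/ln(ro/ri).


dT = 48.2290 K
ln(ro/ri) = 0.8954
Q = 2*pi*49.0980*11.4110*48.2290 / 0.8954 = 189612.2013 W

189612.2013 W


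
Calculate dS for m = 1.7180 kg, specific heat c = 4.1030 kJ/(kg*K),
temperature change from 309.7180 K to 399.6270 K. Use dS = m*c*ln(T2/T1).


T2/T1 = 1.2903
ln(T2/T1) = 0.2549
dS = 1.7180 * 4.1030 * 0.2549 = 1.7966 kJ/K

1.7966 kJ/K


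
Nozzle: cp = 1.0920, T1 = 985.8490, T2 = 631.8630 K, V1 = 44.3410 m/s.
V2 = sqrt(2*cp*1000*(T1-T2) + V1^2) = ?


dT = 353.9860 K
2*cp*1000*dT = 773105.4240
V1^2 = 1966.1243
V2 = sqrt(775071.5483) = 880.3815 m/s

880.3815 m/s


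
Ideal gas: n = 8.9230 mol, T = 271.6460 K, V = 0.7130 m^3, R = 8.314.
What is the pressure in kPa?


P = nRT/V = 8.9230 * 8.314 * 271.6460 / 0.7130
= 20152.2818 / 0.7130 = 28264.0698 Pa = 28.2641 kPa

28.2641 kPa


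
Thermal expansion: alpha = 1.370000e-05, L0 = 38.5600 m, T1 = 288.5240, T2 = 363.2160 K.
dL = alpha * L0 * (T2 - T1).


dT = 74.6920 K
dL = 1.370000e-05 * 38.5600 * 74.6920 = 0.039458 m
L_final = 38.599458 m

dL = 0.039458 m


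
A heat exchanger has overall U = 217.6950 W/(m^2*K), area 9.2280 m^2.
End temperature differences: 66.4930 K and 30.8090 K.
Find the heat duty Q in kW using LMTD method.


LMTD = 46.3856 K
Q = 217.6950 * 9.2280 * 46.3856 = 93183.6211 W = 93.1836 kW

93.1836 kW


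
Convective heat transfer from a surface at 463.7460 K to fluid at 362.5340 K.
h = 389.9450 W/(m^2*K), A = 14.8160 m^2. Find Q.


dT = 101.2120 K
Q = 389.9450 * 14.8160 * 101.2120 = 584744.7512 W

584744.7512 W


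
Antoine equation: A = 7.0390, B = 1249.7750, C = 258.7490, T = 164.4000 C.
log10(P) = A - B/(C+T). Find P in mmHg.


C+T = 423.1490
B/(C+T) = 2.9535
log10(P) = 7.0390 - 2.9535 = 4.0855
P = 10^4.0855 = 12175.5765 mmHg

12175.5765 mmHg


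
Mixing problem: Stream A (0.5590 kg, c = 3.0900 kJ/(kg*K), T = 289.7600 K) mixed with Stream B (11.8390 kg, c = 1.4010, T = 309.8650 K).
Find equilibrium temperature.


num = 5640.0623
den = 18.3137
Tf = 307.9687 K

307.9687 K


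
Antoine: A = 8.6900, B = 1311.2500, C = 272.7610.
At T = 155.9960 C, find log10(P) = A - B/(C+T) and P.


C+T = 428.7570
B/(C+T) = 3.0583
log10(P) = 8.6900 - 3.0583 = 5.6317
P = 10^5.6317 = 428292.9176 mmHg

428292.9176 mmHg


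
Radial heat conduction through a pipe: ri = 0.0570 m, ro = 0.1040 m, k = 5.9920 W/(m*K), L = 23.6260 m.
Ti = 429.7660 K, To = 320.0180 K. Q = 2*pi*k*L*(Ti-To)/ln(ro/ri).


dT = 109.7480 K
ln(ro/ri) = 0.6013
Q = 2*pi*5.9920*23.6260*109.7480 / 0.6013 = 162337.4278 W

162337.4278 W


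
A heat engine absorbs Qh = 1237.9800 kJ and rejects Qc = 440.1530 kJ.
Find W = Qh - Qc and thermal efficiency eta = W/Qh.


W = 1237.9800 - 440.1530 = 797.8270 kJ
eta = 797.8270 / 1237.9800 = 0.6445 = 64.4459%

W = 797.8270 kJ, eta = 64.4459%


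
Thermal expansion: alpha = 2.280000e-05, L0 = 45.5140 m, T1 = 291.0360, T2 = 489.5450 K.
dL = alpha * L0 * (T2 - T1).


dT = 198.5090 K
dL = 2.280000e-05 * 45.5140 * 198.5090 = 0.205997 m
L_final = 45.719997 m

dL = 0.205997 m


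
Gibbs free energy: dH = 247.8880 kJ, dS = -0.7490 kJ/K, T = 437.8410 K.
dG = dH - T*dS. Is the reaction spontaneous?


T*dS = 437.8410 * -0.7490 = -327.9429 kJ
dG = 247.8880 + 327.9429 = 575.8309 kJ (non-spontaneous)

dG = 575.8309 kJ, non-spontaneous


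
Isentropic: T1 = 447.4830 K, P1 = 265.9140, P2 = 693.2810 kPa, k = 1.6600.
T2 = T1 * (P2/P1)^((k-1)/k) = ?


(k-1)/k = 0.3976
(P2/P1)^exp = 1.4637
T2 = 447.4830 * 1.4637 = 654.9995 K

654.9995 K


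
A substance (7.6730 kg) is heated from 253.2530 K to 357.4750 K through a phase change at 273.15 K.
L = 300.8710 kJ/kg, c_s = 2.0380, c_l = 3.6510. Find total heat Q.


Q1 (sensible, solid) = 7.6730 * 2.0380 * 19.8970 = 311.1408 kJ
Q2 (latent) = 7.6730 * 300.8710 = 2308.5832 kJ
Q3 (sensible, liquid) = 7.6730 * 3.6510 * 84.3250 = 2362.2909 kJ
Q_total = 4982.0149 kJ

4982.0149 kJ


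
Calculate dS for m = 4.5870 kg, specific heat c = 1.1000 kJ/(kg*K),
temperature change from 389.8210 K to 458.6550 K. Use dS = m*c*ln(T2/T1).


T2/T1 = 1.1766
ln(T2/T1) = 0.1626
dS = 4.5870 * 1.1000 * 0.1626 = 0.8205 kJ/K

0.8205 kJ/K


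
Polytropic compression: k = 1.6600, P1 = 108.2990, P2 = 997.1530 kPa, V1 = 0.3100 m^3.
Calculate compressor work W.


(k-1)/k = 0.3976
(P2/P1)^exp = 2.4173
W = 2.5152 * 108.2990 * 0.3100 * (2.4173 - 1) = 119.6779 kJ

119.6779 kJ


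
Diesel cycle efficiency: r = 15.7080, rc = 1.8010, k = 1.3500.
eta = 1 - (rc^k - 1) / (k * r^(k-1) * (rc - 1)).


r^(k-1) = 2.6221
rc^k = 2.2128
eta = 0.5723 = 57.2257%

57.2257%


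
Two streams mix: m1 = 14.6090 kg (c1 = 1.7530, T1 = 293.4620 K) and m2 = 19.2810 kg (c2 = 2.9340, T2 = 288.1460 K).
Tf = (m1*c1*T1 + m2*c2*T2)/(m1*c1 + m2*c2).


num = 23815.9877
den = 82.1800
Tf = 289.8026 K

289.8026 K


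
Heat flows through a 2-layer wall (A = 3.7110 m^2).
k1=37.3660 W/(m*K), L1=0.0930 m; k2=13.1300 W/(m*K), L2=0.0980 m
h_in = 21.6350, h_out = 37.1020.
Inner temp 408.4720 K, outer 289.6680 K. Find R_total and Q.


R_conv_in = 1/(21.6350*3.7110) = 0.0125
R_1 = 0.0930/(37.3660*3.7110) = 0.0007
R_2 = 0.0980/(13.1300*3.7110) = 0.0020
R_conv_out = 1/(37.1020*3.7110) = 0.0073
R_total = 0.0224 K/W
Q = 118.8040 / 0.0224 = 5303.7218 W

R_total = 0.0224 K/W, Q = 5303.7218 W


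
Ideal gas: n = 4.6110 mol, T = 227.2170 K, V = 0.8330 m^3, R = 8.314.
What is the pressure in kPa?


P = nRT/V = 4.6110 * 8.314 * 227.2170 / 0.8330
= 8710.5577 / 0.8330 = 10456.8520 Pa = 10.4569 kPa

10.4569 kPa


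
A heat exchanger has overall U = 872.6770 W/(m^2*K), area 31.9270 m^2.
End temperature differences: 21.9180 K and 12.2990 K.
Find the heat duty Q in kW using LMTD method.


LMTD = 16.6479 K
Q = 872.6770 * 31.9270 * 16.6479 = 463843.3679 W = 463.8434 kW

463.8434 kW


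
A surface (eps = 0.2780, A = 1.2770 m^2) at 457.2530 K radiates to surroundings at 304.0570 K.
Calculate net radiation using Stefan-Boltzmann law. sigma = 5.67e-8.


T^4 = 4.3715e+10
Tsurr^4 = 8.5471e+09
Q = 0.2780 * 5.67e-8 * 1.2770 * 3.5167e+10 = 707.8800 W

707.8800 W


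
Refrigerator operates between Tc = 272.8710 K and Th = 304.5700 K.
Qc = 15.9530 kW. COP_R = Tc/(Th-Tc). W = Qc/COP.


COP = 272.8710 / 31.6990 = 8.6082
W = 15.9530 / 8.6082 = 1.8532 kW

COP = 8.6082, W = 1.8532 kW


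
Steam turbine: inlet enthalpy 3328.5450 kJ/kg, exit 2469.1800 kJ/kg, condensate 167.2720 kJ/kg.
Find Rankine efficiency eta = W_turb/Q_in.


W = 859.3650 kJ/kg
Q_in = 3161.2730 kJ/kg
eta = 0.2718 = 27.1841%

eta = 27.1841%


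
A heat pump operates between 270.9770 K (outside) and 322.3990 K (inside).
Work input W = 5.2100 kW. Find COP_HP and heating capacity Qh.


COP = 322.3990 / 51.4220 = 6.2697
Qh = 6.2697 * 5.2100 = 32.6650 kW

COP = 6.2697, Qh = 32.6650 kW


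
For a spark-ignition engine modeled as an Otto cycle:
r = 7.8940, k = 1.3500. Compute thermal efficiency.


r^(k-1) = 2.0609
eta = 1 - 1/2.0609 = 0.5148 = 51.4772%

51.4772%


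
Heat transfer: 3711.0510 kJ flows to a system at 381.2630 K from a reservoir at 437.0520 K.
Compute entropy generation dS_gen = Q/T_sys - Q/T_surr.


dS_sys = 3711.0510/381.2630 = 9.7336 kJ/K
dS_surr = -3711.0510/437.0520 = -8.4911 kJ/K
dS_gen = 9.7336 - 8.4911 = 1.2425 kJ/K (irreversible)

dS_gen = 1.2425 kJ/K, irreversible


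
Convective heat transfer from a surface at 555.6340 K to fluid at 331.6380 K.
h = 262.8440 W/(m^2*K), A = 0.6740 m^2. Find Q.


dT = 223.9960 K
Q = 262.8440 * 0.6740 * 223.9960 = 39682.4271 W

39682.4271 W


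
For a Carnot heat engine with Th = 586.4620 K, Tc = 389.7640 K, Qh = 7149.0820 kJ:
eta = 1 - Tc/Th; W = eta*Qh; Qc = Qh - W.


eta = 1 - 389.7640/586.4620 = 0.3354
W = 0.3354 * 7149.0820 = 2397.7856 kJ
Qc = 7149.0820 - 2397.7856 = 4751.2964 kJ

eta = 33.5398%, W = 2397.7856 kJ, Qc = 4751.2964 kJ


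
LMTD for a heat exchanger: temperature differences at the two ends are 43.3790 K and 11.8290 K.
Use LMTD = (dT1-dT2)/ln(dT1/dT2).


dT1/dT2 = 3.6672
ln(dT1/dT2) = 1.2994
LMTD = 31.5500 / 1.2994 = 24.2800 K

24.2800 K


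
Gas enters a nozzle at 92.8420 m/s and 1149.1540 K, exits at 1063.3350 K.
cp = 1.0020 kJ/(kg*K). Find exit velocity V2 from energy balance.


dT = 85.8190 K
2*cp*1000*dT = 171981.2760
V1^2 = 8619.6370
V2 = sqrt(180600.9130) = 424.9717 m/s

424.9717 m/s


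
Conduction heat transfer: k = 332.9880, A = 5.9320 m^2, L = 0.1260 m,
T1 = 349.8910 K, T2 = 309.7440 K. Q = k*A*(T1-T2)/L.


dT = 40.1470 K
Q = 332.9880 * 5.9320 * 40.1470 / 0.1260 = 629379.0437 W

629379.0437 W


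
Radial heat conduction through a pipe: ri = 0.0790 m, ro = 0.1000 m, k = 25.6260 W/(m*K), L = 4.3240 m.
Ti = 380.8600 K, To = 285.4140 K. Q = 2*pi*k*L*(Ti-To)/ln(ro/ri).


dT = 95.4460 K
ln(ro/ri) = 0.2357
Q = 2*pi*25.6260*4.3240*95.4460 / 0.2357 = 281905.3878 W

281905.3878 W


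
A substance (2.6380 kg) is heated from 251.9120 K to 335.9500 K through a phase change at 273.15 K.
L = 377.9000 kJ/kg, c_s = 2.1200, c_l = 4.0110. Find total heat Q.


Q1 (sensible, solid) = 2.6380 * 2.1200 * 21.2380 = 118.7748 kJ
Q2 (latent) = 2.6380 * 377.9000 = 996.9002 kJ
Q3 (sensible, liquid) = 2.6380 * 4.0110 * 62.8000 = 664.4879 kJ
Q_total = 1780.1629 kJ

1780.1629 kJ


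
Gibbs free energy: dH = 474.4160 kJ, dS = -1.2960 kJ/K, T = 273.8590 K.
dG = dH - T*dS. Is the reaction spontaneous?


T*dS = 273.8590 * -1.2960 = -354.9213 kJ
dG = 474.4160 + 354.9213 = 829.3373 kJ (non-spontaneous)

dG = 829.3373 kJ, non-spontaneous


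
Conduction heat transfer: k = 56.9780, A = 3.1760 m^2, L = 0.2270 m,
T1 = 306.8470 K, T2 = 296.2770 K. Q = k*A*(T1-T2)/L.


dT = 10.5700 K
Q = 56.9780 * 3.1760 * 10.5700 / 0.2270 = 8426.2982 W

8426.2982 W


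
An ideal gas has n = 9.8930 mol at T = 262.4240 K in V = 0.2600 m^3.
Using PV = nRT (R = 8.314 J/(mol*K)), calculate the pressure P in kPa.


P = nRT/V = 9.8930 * 8.314 * 262.4240 / 0.2600
= 21584.4795 / 0.2600 = 83017.2288 Pa = 83.0172 kPa

83.0172 kPa


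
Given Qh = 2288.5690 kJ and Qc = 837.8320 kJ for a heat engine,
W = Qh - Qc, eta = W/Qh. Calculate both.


W = 2288.5690 - 837.8320 = 1450.7370 kJ
eta = 1450.7370 / 2288.5690 = 0.6339 = 63.3906%

W = 1450.7370 kJ, eta = 63.3906%


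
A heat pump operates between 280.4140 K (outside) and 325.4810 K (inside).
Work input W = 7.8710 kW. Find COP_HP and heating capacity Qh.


COP = 325.4810 / 45.0670 = 7.2222
Qh = 7.2222 * 7.8710 = 56.8456 kW

COP = 7.2222, Qh = 56.8456 kW


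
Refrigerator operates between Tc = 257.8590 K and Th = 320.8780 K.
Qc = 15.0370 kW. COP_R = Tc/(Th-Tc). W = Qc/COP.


COP = 257.8590 / 63.0190 = 4.0918
W = 15.0370 / 4.0918 = 3.6749 kW

COP = 4.0918, W = 3.6749 kW


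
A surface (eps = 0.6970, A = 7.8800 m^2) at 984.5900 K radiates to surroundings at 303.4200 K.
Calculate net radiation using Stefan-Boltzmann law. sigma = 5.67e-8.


T^4 = 9.3977e+11
Tsurr^4 = 8.4757e+09
Q = 0.6970 * 5.67e-8 * 7.8800 * 9.3129e+11 = 290020.7652 W

290020.7652 W


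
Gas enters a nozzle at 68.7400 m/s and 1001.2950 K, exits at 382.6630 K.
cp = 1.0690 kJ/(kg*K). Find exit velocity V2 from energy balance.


dT = 618.6320 K
2*cp*1000*dT = 1322635.2160
V1^2 = 4725.1876
V2 = sqrt(1327360.4036) = 1152.1113 m/s

1152.1113 m/s


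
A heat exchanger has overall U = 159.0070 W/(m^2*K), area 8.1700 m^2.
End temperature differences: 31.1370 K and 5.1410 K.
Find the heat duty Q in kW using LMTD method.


LMTD = 14.4330 K
Q = 159.0070 * 8.1700 * 14.4330 = 18749.7351 W = 18.7497 kW

18.7497 kW


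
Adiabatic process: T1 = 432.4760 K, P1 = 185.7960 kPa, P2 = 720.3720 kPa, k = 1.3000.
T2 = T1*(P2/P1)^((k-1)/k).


(k-1)/k = 0.2308
(P2/P1)^exp = 1.3671
T2 = 432.4760 * 1.3671 = 591.2545 K

591.2545 K


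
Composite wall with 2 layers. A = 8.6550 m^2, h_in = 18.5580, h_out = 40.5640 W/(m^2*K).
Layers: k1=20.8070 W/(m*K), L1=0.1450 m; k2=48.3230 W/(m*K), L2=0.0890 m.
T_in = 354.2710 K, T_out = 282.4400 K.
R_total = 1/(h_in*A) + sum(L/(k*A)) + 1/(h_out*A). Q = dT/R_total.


R_conv_in = 1/(18.5580*8.6550) = 0.0062
R_1 = 0.1450/(20.8070*8.6550) = 0.0008
R_2 = 0.0890/(48.3230*8.6550) = 0.0002
R_conv_out = 1/(40.5640*8.6550) = 0.0028
R_total = 0.0101 K/W
Q = 71.8310 / 0.0101 = 7117.4680 W

R_total = 0.0101 K/W, Q = 7117.4680 W


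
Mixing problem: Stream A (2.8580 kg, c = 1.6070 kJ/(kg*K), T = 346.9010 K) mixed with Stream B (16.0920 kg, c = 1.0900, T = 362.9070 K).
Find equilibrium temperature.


num = 7958.7394
den = 22.1331
Tf = 359.5856 K

359.5856 K


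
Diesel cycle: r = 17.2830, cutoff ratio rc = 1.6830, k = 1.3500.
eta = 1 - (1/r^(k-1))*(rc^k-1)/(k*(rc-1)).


r^(k-1) = 2.7112
rc^k = 2.0194
eta = 0.5922 = 59.2239%

59.2239%


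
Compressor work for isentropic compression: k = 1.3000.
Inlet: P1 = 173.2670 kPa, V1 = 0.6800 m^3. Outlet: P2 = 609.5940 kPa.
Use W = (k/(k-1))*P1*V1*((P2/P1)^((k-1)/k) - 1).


(k-1)/k = 0.2308
(P2/P1)^exp = 1.3368
W = 4.3333 * 173.2670 * 0.6800 * (1.3368 - 1) = 171.9700 kJ

171.9700 kJ


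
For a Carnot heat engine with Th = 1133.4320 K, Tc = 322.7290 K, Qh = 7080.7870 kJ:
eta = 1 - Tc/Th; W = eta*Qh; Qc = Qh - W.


eta = 1 - 322.7290/1133.4320 = 0.7153
W = 0.7153 * 7080.7870 = 5064.6314 kJ
Qc = 7080.7870 - 5064.6314 = 2016.1556 kJ

eta = 71.5264%, W = 5064.6314 kJ, Qc = 2016.1556 kJ


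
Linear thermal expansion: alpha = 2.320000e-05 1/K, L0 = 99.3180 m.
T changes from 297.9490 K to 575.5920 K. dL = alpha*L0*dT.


dT = 277.6430 K
dL = 2.320000e-05 * 99.3180 * 277.6430 = 0.639739 m
L_final = 99.957739 m

dL = 0.639739 m


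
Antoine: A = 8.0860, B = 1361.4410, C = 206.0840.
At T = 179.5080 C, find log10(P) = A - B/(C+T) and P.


C+T = 385.5920
B/(C+T) = 3.5308
log10(P) = 8.0860 - 3.5308 = 4.5552
P = 10^4.5552 = 35910.2774 mmHg

35910.2774 mmHg


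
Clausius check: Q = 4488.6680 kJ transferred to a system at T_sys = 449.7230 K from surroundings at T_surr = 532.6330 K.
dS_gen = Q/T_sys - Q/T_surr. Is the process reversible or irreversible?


dS_sys = 4488.6680/449.7230 = 9.9810 kJ/K
dS_surr = -4488.6680/532.6330 = -8.4273 kJ/K
dS_gen = 9.9810 - 8.4273 = 1.5536 kJ/K (irreversible)

dS_gen = 1.5536 kJ/K, irreversible


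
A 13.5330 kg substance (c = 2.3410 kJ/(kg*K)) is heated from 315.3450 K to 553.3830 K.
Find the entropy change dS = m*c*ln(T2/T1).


T2/T1 = 1.7548
ln(T2/T1) = 0.5624
dS = 13.5330 * 2.3410 * 0.5624 = 17.8167 kJ/K

17.8167 kJ/K


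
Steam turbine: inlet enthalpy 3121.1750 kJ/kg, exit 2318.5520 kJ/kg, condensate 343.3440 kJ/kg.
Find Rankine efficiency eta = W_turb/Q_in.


W = 802.6230 kJ/kg
Q_in = 2777.8310 kJ/kg
eta = 0.2889 = 28.8939%

eta = 28.8939%


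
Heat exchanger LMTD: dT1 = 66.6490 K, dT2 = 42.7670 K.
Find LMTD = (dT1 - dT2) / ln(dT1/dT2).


dT1/dT2 = 1.5584
ln(dT1/dT2) = 0.4437
LMTD = 23.8820 / 0.4437 = 53.8279 K

53.8279 K


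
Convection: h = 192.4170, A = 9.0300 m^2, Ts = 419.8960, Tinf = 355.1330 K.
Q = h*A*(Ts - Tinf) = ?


dT = 64.7630 K
Q = 192.4170 * 9.0300 * 64.7630 = 112527.3646 W

112527.3646 W


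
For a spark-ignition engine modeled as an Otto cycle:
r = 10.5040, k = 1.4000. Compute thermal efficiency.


r^(k-1) = 2.5618
eta = 1 - 1/2.5618 = 0.6096 = 60.9646%

60.9646%


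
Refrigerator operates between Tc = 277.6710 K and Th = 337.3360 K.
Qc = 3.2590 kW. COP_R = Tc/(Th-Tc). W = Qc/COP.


COP = 277.6710 / 59.6650 = 4.6538
W = 3.2590 / 4.6538 = 0.7003 kW

COP = 4.6538, W = 0.7003 kW


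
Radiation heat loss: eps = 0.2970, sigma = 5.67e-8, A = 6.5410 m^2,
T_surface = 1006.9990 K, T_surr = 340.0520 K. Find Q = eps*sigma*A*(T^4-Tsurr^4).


T^4 = 1.0283e+12
Tsurr^4 = 1.3372e+10
Q = 0.2970 * 5.67e-8 * 6.5410 * 1.0149e+12 = 111793.1935 W

111793.1935 W


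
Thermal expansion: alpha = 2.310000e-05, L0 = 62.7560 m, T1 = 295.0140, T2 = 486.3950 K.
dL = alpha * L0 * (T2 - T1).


dT = 191.3810 K
dL = 2.310000e-05 * 62.7560 * 191.3810 = 0.277438 m
L_final = 63.033438 m

dL = 0.277438 m


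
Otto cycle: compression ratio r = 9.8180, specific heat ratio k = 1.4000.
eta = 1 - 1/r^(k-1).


r^(k-1) = 2.4935
eta = 1 - 1/2.4935 = 0.5990 = 59.8957%

59.8957%


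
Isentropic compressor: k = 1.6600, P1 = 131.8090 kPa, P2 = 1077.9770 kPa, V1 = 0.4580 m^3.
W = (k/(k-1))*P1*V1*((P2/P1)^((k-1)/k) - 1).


(k-1)/k = 0.3976
(P2/P1)^exp = 2.3060
W = 2.5152 * 131.8090 * 0.4580 * (2.3060 - 1) = 198.3037 kJ

198.3037 kJ


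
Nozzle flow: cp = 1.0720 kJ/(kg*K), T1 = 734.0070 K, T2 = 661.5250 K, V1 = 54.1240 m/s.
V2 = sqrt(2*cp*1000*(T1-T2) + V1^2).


dT = 72.4820 K
2*cp*1000*dT = 155401.4080
V1^2 = 2929.4074
V2 = sqrt(158330.8154) = 397.9080 m/s

397.9080 m/s


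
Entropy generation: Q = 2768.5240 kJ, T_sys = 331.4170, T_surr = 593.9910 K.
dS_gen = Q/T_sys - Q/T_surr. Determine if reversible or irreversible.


dS_sys = 2768.5240/331.4170 = 8.3536 kJ/K
dS_surr = -2768.5240/593.9910 = -4.6609 kJ/K
dS_gen = 8.3536 - 4.6609 = 3.6927 kJ/K (irreversible)

dS_gen = 3.6927 kJ/K, irreversible


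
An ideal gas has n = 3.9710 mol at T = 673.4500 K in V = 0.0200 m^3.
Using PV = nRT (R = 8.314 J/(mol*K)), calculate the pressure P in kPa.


P = nRT/V = 3.9710 * 8.314 * 673.4500 / 0.0200
= 22233.8804 / 0.0200 = 1111694.0182 Pa = 1111.6940 kPa

1111.6940 kPa


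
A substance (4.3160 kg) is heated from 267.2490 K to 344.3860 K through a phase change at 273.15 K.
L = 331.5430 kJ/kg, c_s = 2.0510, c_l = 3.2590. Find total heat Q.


Q1 (sensible, solid) = 4.3160 * 2.0510 * 5.9010 = 52.2363 kJ
Q2 (latent) = 4.3160 * 331.5430 = 1430.9396 kJ
Q3 (sensible, liquid) = 4.3160 * 3.2590 * 71.2360 = 1001.9945 kJ
Q_total = 2485.1704 kJ

2485.1704 kJ


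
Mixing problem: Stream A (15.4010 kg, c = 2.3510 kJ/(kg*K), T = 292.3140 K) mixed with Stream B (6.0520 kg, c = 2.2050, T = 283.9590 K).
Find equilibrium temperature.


num = 14373.3688
den = 49.5524
Tf = 290.0640 K

290.0640 K


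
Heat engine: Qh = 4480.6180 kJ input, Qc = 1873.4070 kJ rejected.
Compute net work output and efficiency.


W = 4480.6180 - 1873.4070 = 2607.2110 kJ
eta = 2607.2110 / 4480.6180 = 0.5819 = 58.1886%

W = 2607.2110 kJ, eta = 58.1886%


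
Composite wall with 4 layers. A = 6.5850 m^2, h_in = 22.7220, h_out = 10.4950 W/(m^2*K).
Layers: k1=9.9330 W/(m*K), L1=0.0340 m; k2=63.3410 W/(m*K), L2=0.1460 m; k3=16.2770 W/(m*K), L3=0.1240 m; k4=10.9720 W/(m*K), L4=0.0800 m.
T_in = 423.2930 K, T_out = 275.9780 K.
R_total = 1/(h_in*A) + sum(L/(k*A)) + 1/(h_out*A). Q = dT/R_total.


R_conv_in = 1/(22.7220*6.5850) = 0.0067
R_1 = 0.0340/(9.9330*6.5850) = 0.0005
R_2 = 0.1460/(63.3410*6.5850) = 0.0004
R_3 = 0.1240/(16.2770*6.5850) = 0.0012
R_4 = 0.0800/(10.9720*6.5850) = 0.0011
R_conv_out = 1/(10.4950*6.5850) = 0.0145
R_total = 0.0243 K/W
Q = 147.3150 / 0.0243 = 6065.5489 W

R_total = 0.0243 K/W, Q = 6065.5489 W


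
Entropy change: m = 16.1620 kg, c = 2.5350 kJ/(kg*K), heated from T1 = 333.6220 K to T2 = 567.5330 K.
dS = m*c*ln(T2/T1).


T2/T1 = 1.7011
ln(T2/T1) = 0.5313
dS = 16.1620 * 2.5350 * 0.5313 = 21.7673 kJ/K

21.7673 kJ/K


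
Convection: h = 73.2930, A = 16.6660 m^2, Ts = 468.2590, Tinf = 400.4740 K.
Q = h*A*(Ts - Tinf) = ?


dT = 67.7850 K
Q = 73.2930 * 16.6660 * 67.7850 = 82799.4546 W

82799.4546 W


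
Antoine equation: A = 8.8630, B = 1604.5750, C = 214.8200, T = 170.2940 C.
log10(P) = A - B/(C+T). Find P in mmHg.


C+T = 385.1140
B/(C+T) = 4.1665
log10(P) = 8.8630 - 4.1665 = 4.6965
P = 10^4.6965 = 49717.1749 mmHg

49717.1749 mmHg


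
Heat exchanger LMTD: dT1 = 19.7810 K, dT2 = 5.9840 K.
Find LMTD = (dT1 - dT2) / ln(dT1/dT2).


dT1/dT2 = 3.3056
ln(dT1/dT2) = 1.1956
LMTD = 13.7970 / 1.1956 = 11.5395 K

11.5395 K


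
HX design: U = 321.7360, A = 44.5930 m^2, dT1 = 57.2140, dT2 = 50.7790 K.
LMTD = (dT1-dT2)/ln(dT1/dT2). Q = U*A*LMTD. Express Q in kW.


LMTD = 53.9325 K
Q = 321.7360 * 44.5930 * 53.9325 = 773779.3927 W = 773.7794 kW

773.7794 kW


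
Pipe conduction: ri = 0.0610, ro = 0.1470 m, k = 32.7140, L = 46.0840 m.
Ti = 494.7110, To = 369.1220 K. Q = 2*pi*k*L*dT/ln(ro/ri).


dT = 125.5890 K
ln(ro/ri) = 0.8796
Q = 2*pi*32.7140*46.0840*125.5890 / 0.8796 = 1352541.0289 W

1352541.0289 W


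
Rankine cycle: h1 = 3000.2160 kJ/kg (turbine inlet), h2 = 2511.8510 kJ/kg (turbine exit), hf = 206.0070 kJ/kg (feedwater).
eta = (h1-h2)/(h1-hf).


W = 488.3650 kJ/kg
Q_in = 2794.2090 kJ/kg
eta = 0.1748 = 17.4778%

eta = 17.4778%


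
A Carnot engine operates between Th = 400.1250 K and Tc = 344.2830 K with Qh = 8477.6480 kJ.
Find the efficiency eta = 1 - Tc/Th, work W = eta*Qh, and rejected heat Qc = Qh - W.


eta = 1 - 344.2830/400.1250 = 0.1396
W = 0.1396 * 8477.6480 = 1183.1523 kJ
Qc = 8477.6480 - 1183.1523 = 7294.4957 kJ

eta = 13.9561%, W = 1183.1523 kJ, Qc = 7294.4957 kJ


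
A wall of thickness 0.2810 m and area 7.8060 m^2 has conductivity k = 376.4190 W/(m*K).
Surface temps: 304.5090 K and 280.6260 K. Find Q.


dT = 23.8830 K
Q = 376.4190 * 7.8060 * 23.8830 / 0.2810 = 249736.8573 W

249736.8573 W


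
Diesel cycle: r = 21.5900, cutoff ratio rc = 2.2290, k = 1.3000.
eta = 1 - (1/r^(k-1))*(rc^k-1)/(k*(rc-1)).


r^(k-1) = 2.5135
rc^k = 2.8349
eta = 0.5431 = 54.3070%

54.3070%


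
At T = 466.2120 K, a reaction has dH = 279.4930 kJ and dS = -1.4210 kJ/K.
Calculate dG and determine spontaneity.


T*dS = 466.2120 * -1.4210 = -662.4873 kJ
dG = 279.4930 + 662.4873 = 941.9803 kJ (non-spontaneous)

dG = 941.9803 kJ, non-spontaneous


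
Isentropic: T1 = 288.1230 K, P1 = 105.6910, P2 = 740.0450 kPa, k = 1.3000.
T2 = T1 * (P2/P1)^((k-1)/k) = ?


(k-1)/k = 0.2308
(P2/P1)^exp = 1.5669
T2 = 288.1230 * 1.5669 = 451.4698 K

451.4698 K


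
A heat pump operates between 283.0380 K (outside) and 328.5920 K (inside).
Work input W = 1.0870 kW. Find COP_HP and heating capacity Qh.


COP = 328.5920 / 45.5540 = 7.2132
Qh = 7.2132 * 1.0870 = 7.8408 kW

COP = 7.2132, Qh = 7.8408 kW


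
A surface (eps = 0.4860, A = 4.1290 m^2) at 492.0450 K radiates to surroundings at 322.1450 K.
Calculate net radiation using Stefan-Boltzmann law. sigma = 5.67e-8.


T^4 = 5.8616e+10
Tsurr^4 = 1.0770e+10
Q = 0.4860 * 5.67e-8 * 4.1290 * 4.7847e+10 = 5443.9727 W

5443.9727 W


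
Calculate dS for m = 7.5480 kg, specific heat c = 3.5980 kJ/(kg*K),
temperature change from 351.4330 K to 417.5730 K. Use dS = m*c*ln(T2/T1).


T2/T1 = 1.1882
ln(T2/T1) = 0.1724
dS = 7.5480 * 3.5980 * 0.1724 = 4.6831 kJ/K

4.6831 kJ/K


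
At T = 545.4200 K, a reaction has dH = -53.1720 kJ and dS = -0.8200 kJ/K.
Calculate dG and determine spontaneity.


T*dS = 545.4200 * -0.8200 = -447.2444 kJ
dG = -53.1720 + 447.2444 = 394.0724 kJ (non-spontaneous)

dG = 394.0724 kJ, non-spontaneous


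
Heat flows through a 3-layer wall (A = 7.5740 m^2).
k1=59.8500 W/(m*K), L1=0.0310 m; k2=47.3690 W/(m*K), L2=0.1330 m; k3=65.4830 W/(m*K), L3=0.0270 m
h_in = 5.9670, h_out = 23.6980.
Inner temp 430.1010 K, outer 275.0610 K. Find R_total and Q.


R_conv_in = 1/(5.9670*7.5740) = 0.0221
R_1 = 0.0310/(59.8500*7.5740) = 6.8387e-05
R_2 = 0.1330/(47.3690*7.5740) = 0.0004
R_3 = 0.0270/(65.4830*7.5740) = 5.4439e-05
R_conv_out = 1/(23.6980*7.5740) = 0.0056
R_total = 0.0282 K/W
Q = 155.0400 / 0.0282 = 5499.4872 W

R_total = 0.0282 K/W, Q = 5499.4872 W


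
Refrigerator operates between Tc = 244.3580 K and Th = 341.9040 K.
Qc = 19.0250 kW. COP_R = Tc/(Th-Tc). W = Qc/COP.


COP = 244.3580 / 97.5460 = 2.5051
W = 19.0250 / 2.5051 = 7.5946 kW

COP = 2.5051, W = 7.5946 kW


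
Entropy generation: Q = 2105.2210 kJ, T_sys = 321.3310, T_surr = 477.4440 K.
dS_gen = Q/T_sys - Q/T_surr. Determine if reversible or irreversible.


dS_sys = 2105.2210/321.3310 = 6.5516 kJ/K
dS_surr = -2105.2210/477.4440 = -4.4094 kJ/K
dS_gen = 6.5516 - 4.4094 = 2.1422 kJ/K (irreversible)

dS_gen = 2.1422 kJ/K, irreversible


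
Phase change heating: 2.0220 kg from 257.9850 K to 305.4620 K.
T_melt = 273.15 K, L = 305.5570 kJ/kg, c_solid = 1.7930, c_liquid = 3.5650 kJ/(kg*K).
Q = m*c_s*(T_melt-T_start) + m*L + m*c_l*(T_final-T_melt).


Q1 (sensible, solid) = 2.0220 * 1.7930 * 15.1650 = 54.9799 kJ
Q2 (latent) = 2.0220 * 305.5570 = 617.8363 kJ
Q3 (sensible, liquid) = 2.0220 * 3.5650 * 32.3120 = 232.9188 kJ
Q_total = 905.7349 kJ

905.7349 kJ


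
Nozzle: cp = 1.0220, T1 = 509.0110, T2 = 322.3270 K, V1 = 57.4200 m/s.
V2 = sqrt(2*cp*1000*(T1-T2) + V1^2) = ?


dT = 186.6840 K
2*cp*1000*dT = 381582.0960
V1^2 = 3297.0564
V2 = sqrt(384879.1524) = 620.3863 m/s

620.3863 m/s


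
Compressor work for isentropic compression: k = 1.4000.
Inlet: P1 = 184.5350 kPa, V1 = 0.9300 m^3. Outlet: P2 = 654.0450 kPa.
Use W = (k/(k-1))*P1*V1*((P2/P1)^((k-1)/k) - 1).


(k-1)/k = 0.2857
(P2/P1)^exp = 1.4355
W = 3.5000 * 184.5350 * 0.9300 * (1.4355 - 1) = 261.5981 kJ

261.5981 kJ


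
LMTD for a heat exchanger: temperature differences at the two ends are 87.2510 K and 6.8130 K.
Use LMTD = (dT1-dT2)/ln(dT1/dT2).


dT1/dT2 = 12.8065
ln(dT1/dT2) = 2.5500
LMTD = 80.4380 / 2.5500 = 31.5449 K

31.5449 K


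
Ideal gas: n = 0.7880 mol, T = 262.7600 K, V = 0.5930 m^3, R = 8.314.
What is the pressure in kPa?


P = nRT/V = 0.7880 * 8.314 * 262.7600 / 0.5930
= 1721.4543 / 0.5930 = 2902.9583 Pa = 2.9030 kPa

2.9030 kPa


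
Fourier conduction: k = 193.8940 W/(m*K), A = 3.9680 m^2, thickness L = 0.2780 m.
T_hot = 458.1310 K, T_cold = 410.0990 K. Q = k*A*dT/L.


dT = 48.0320 K
Q = 193.8940 * 3.9680 * 48.0320 / 0.2780 = 132929.6644 W

132929.6644 W


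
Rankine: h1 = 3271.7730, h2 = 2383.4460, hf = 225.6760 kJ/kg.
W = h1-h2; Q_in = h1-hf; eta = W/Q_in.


W = 888.3270 kJ/kg
Q_in = 3046.0970 kJ/kg
eta = 0.2916 = 29.1628%

eta = 29.1628%


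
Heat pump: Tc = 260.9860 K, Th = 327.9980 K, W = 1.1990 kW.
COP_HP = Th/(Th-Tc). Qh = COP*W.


COP = 327.9980 / 67.0120 = 4.8946
Qh = 4.8946 * 1.1990 = 5.8686 kW

COP = 4.8946, Qh = 5.8686 kW


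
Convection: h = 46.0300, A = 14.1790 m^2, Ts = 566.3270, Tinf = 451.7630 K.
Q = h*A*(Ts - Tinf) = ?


dT = 114.5640 K
Q = 46.0300 * 14.1790 * 114.5640 = 74771.2681 W

74771.2681 W


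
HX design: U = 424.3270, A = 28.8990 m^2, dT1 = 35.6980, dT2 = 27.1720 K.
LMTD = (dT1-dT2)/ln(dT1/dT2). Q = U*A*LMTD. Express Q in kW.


LMTD = 31.2413 K
Q = 424.3270 * 28.8990 * 31.2413 = 383100.8599 W = 383.1009 kW

383.1009 kW


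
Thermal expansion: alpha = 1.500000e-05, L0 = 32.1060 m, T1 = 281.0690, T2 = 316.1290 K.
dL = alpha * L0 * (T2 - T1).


dT = 35.0600 K
dL = 1.500000e-05 * 32.1060 * 35.0600 = 0.016885 m
L_final = 32.122885 m

dL = 0.016885 m


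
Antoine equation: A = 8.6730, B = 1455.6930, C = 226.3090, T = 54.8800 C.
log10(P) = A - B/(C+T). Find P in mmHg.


C+T = 281.1890
B/(C+T) = 5.1769
log10(P) = 8.6730 - 5.1769 = 3.4961
P = 10^3.4961 = 3133.8619 mmHg

3133.8619 mmHg


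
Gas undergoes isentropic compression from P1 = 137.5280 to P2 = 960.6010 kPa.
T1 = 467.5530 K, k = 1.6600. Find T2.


(k-1)/k = 0.3976
(P2/P1)^exp = 2.1658
T2 = 467.5530 * 2.1658 = 1012.6457 K

1012.6457 K


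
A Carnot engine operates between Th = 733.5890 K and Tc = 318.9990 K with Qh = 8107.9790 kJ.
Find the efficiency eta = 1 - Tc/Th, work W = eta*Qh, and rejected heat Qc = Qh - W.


eta = 1 - 318.9990/733.5890 = 0.5652
W = 0.5652 * 8107.9790 = 4582.2484 kJ
Qc = 8107.9790 - 4582.2484 = 3525.7306 kJ

eta = 56.5153%, W = 4582.2484 kJ, Qc = 3525.7306 kJ


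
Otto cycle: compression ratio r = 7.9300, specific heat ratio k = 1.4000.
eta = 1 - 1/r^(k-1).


r^(k-1) = 2.2893
eta = 1 - 1/2.2893 = 0.5632 = 56.3192%

56.3192%


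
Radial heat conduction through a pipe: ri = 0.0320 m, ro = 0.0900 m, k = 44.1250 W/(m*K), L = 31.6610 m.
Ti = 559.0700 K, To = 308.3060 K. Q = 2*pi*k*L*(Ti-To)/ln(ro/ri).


dT = 250.7640 K
ln(ro/ri) = 1.0341
Q = 2*pi*44.1250*31.6610*250.7640 / 1.0341 = 2128643.2514 W

2128643.2514 W


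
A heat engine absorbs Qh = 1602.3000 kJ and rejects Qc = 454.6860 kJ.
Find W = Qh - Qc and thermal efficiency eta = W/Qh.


W = 1602.3000 - 454.6860 = 1147.6140 kJ
eta = 1147.6140 / 1602.3000 = 0.7162 = 71.6229%

W = 1147.6140 kJ, eta = 71.6229%


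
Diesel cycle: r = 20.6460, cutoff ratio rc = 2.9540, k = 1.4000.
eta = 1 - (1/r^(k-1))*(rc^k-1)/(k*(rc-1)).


r^(k-1) = 3.3569
rc^k = 4.5559
eta = 0.6128 = 61.2775%

61.2775%


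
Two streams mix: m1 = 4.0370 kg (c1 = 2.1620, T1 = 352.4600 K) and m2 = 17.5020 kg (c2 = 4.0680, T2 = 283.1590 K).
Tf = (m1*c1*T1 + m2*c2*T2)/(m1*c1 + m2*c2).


num = 23236.6618
den = 79.9261
Tf = 290.7267 K

290.7267 K


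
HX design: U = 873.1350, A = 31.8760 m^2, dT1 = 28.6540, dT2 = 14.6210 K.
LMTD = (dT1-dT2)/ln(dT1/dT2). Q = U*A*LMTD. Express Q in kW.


LMTD = 20.8565 K
Q = 873.1350 * 31.8760 * 20.8565 = 580480.5649 W = 580.4806 kW

580.4806 kW


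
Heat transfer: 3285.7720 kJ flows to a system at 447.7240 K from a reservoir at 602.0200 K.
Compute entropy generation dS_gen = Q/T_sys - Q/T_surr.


dS_sys = 3285.7720/447.7240 = 7.3388 kJ/K
dS_surr = -3285.7720/602.0200 = -5.4579 kJ/K
dS_gen = 7.3388 - 5.4579 = 1.8809 kJ/K (irreversible)

dS_gen = 1.8809 kJ/K, irreversible


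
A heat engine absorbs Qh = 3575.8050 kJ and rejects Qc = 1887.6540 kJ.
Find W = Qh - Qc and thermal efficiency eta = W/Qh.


W = 3575.8050 - 1887.6540 = 1688.1510 kJ
eta = 1688.1510 / 3575.8050 = 0.4721 = 47.2104%

W = 1688.1510 kJ, eta = 47.2104%


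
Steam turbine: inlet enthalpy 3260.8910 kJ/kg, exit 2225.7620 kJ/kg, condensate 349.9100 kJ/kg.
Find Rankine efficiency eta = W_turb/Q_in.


W = 1035.1290 kJ/kg
Q_in = 2910.9810 kJ/kg
eta = 0.3556 = 35.5595%

eta = 35.5595%


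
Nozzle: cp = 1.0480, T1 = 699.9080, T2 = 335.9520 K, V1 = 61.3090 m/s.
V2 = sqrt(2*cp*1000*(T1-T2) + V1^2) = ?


dT = 363.9560 K
2*cp*1000*dT = 762851.7760
V1^2 = 3758.7935
V2 = sqrt(766610.5695) = 875.5630 m/s

875.5630 m/s


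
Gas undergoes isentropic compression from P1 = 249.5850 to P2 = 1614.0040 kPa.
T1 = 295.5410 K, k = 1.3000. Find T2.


(k-1)/k = 0.2308
(P2/P1)^exp = 1.5384
T2 = 295.5410 * 1.5384 = 454.6730 K

454.6730 K


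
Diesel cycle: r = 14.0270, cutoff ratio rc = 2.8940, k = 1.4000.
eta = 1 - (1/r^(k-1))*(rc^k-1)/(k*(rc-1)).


r^(k-1) = 2.8760
rc^k = 4.4269
eta = 0.5506 = 55.0629%

55.0629%


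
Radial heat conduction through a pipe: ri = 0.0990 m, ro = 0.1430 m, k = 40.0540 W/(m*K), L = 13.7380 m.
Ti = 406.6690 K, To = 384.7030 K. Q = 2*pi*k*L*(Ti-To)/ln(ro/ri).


dT = 21.9660 K
ln(ro/ri) = 0.3677
Q = 2*pi*40.0540*13.7380*21.9660 / 0.3677 = 206527.2471 W

206527.2471 W
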